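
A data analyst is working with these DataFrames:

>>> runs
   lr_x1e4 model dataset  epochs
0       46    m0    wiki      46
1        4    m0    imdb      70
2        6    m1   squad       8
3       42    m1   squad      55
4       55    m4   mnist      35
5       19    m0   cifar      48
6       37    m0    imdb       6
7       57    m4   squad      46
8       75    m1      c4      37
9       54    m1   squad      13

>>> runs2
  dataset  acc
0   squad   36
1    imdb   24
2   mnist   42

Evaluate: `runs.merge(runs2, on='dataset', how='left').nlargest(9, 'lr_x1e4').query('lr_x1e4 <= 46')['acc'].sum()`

96.0

merge on 'dataset' (how='left') → 10 rows:
   lr_x1e4 model dataset  epochs   acc
0       46    m0    wiki      46   NaN
1        4    m0    imdb      70  24.0
2        6    m1   squad       8  36.0
3       42    m1   squad      55  36.0
4       55    m4   mnist      35  42.0
5       19    m0   cifar      48   NaN
6       37    m0    imdb       6  24.0
7       57    m4   squad      46  36.0
8       75    m1      c4      37   NaN
9       54    m1   squad      13  36.0
take 9 rows with largest lr_x1e4:
   lr_x1e4 model dataset  epochs   acc
8       75    m1      c4      37   NaN
7       57    m4   squad      46  36.0
4       55    m4   mnist      35  42.0
9       54    m1   squad      13  36.0
0       46    m0    wiki      46   NaN
3       42    m1   squad      55  36.0
6       37    m0    imdb       6  24.0
5       19    m0   cifar      48   NaN
2        6    m1   squad       8  36.0
filter rows where lr_x1e4 <= 46:
   lr_x1e4 model dataset  epochs   acc
0       46    m0    wiki      46   NaN
3       42    m1   squad      55  36.0
6       37    m0    imdb       6  24.0
5       19    m0   cifar      48   NaN
2        6    m1   squad       8  36.0
Then the sum of column 'acc': 96.0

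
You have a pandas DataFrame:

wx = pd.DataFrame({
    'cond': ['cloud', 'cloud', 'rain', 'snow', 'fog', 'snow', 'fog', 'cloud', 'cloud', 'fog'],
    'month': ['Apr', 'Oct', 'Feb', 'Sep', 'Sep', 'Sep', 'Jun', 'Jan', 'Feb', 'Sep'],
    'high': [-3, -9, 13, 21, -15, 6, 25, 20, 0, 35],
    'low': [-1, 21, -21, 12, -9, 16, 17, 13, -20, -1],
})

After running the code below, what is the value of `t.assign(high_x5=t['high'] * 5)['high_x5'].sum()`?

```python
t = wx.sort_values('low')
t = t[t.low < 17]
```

sort by low:
    cond month  high  low
2   rain   Feb    13  -21
8  cloud   Feb     0  -20
4    fog   Sep   -15   -9
0  cloud   Apr    -3   -1
9    fog   Sep    35   -1
3   snow   Sep    21   12
7  cloud   Jan    20   13
5   snow   Sep     6   16
6    fog   Jun    25   17
1  cloud   Oct    -9   21
filter rows where low < 17:
    cond month  high  low
2   rain   Feb    13  -21
8  cloud   Feb     0  -20
4    fog   Sep   -15   -9
0  cloud   Apr    -3   -1
9    fog   Sep    35   -1
3   snow   Sep    21   12
7  cloud   Jan    20   13
5   snow   Sep     6   16
add column high_x5 = t['high'] * 5:
    cond month  high  low  high_x5
2   rain   Feb    13  -21       65
8  cloud   Feb     0  -20        0
4    fog   Sep   -15   -9      -75
0  cloud   Apr    -3   -1      -15
9    fog   Sep    35   -1      175
3   snow   Sep    21   12      105
7  cloud   Jan    20   13      100
5   snow   Sep     6   16       30
Then the sum of column 'high_x5': 385

385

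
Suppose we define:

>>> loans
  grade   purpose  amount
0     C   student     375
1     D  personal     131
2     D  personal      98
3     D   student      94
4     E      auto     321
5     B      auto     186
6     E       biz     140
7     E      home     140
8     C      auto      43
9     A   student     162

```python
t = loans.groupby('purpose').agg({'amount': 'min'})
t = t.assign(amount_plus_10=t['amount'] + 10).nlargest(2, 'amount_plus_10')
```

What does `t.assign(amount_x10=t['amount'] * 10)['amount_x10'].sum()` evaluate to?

group by purpose, min of amount:
          amount
purpose         
auto          43
biz          140
home         140
personal      98
student       94
add column amount_plus_10 = t['amount'] + 10:
          amount  amount_plus_10
purpose                         
auto          43              53
biz          140             150
home         140             150
personal      98             108
student       94             104
take 2 rows with largest amount_plus_10:
         amount  amount_plus_10
purpose                        
biz         140             150
home        140             150
add column amount_x10 = t['amount'] * 10:
         amount  amount_plus_10  amount_x10
purpose                                    
biz         140             150        1400
home        140             150        1400
Reading off the sum of column 'amount_x10', we get 2800.

2800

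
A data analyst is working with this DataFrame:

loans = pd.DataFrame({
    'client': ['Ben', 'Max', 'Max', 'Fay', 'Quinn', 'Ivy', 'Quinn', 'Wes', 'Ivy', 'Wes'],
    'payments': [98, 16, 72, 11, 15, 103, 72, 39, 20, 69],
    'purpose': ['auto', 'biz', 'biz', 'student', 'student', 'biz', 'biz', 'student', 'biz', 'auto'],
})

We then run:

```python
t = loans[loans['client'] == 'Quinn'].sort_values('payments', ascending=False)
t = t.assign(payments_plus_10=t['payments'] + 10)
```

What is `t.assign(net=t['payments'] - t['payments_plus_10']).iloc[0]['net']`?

-10

filter rows where client == 'Quinn':
  client  payments  purpose
4  Quinn        15  student
6  Quinn        72      biz
sort by payments descending:
  client  payments  purpose
6  Quinn        72      biz
4  Quinn        15  student
add column payments_plus_10 = t['payments'] + 10:
  client  payments  purpose  payments_plus_10
6  Quinn        72      biz                82
4  Quinn        15  student                25
add column net = t['payments'] - t['payments_plus_10']:
  client  payments  purpose  payments_plus_10  net
6  Quinn        72      biz                82  -10
4  Quinn        15  student                25  -10
Hence -10.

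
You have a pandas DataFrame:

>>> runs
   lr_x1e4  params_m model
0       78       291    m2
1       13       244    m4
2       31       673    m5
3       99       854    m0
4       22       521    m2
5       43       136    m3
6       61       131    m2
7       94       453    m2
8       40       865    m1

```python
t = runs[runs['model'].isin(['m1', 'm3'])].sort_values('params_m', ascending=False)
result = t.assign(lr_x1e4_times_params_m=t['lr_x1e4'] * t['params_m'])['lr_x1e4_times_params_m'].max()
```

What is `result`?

34600

filter rows where model in ['m1', 'm3']:
   lr_x1e4  params_m model
5       43       136    m3
8       40       865    m1
sort by params_m descending:
   lr_x1e4  params_m model
8       40       865    m1
5       43       136    m3
add column lr_x1e4_times_params_m = t['lr_x1e4'] * t['params_m']:
   lr_x1e4  params_m model  lr_x1e4_times_params_m
8       40       865    m1                   34600
5       43       136    m3                    5848
Hence 34600.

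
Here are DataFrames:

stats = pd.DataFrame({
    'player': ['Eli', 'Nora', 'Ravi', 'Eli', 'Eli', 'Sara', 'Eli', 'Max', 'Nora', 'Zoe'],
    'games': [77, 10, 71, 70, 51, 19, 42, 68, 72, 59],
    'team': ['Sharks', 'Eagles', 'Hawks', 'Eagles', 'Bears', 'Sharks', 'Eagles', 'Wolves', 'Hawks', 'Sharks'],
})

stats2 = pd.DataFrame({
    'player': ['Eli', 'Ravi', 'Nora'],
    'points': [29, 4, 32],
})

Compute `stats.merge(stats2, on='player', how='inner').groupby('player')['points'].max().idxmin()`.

Ravi

merge on 'player' (how='inner') → 7 rows:
  player  games    team  points
0    Eli     77  Sharks      29
1   Nora     10  Eagles      32
2   Ravi     71   Hawks       4
3    Eli     70  Eagles      29
4    Eli     51   Bears      29
5    Eli     42  Eagles      29
6   Nora     72   Hawks      32
group by player, max of points:
player
Eli     29
Nora    32
Ravi     4
Name: points, dtype: int64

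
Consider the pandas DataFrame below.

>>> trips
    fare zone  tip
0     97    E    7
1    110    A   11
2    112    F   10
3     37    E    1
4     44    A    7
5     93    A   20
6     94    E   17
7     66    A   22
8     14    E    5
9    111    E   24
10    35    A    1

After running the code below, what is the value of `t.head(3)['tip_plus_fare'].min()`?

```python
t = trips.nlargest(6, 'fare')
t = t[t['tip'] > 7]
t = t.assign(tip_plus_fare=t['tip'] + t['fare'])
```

121

take 6 rows with largest fare:
   fare zone  tip
2   112    F   10
9   111    E   24
1   110    A   11
0    97    E    7
6    94    E   17
5    93    A   20
filter rows where tip > 7:
   fare zone  tip
2   112    F   10
9   111    E   24
1   110    A   11
6    94    E   17
5    93    A   20
add column tip_plus_fare = t['tip'] + t['fare']:
   fare zone  tip  tip_plus_fare
2   112    F   10            122
9   111    E   24            135
1   110    A   11            121
6    94    E   17            111
5    93    A   20            113
take first 3 rows:
   fare zone  tip  tip_plus_fare
2   112    F   10            122
9   111    E   24            135
1   110    A   11            121
min of column 'tip_plus_fare' → 121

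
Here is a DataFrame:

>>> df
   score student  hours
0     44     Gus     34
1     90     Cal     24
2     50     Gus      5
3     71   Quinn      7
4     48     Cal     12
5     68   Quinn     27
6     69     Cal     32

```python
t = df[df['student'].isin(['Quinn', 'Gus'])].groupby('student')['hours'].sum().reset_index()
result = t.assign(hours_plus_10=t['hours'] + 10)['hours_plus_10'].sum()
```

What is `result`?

93

filter rows where student in ['Quinn', 'Gus']:
   score student  hours
0     44     Gus     34
2     50     Gus      5
3     71   Quinn      7
5     68   Quinn     27
group by student, sum of hours:
student
Gus      39
Quinn    34
Name: hours, dtype: int64
reset_index():
  student  hours
0     Gus     39
1   Quinn     34
add column hours_plus_10 = t['hours'] + 10:
  student  hours  hours_plus_10
0     Gus     39             49
1   Quinn     34             44
Finally, sum of column 'hours_plus_10' = 93.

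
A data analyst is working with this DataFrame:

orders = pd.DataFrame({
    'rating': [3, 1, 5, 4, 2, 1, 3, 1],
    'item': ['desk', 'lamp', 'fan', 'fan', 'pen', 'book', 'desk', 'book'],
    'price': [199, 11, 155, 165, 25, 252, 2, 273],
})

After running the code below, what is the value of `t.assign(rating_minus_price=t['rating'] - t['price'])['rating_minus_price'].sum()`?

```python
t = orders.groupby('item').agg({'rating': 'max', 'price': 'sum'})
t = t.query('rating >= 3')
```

group by item: max(rating), sum(price):
      rating  price
item               
book       1    525
desk       3    201
fan        5    320
lamp       1     11
pen        2     25
filter rows where rating >= 3:
      rating  price
item               
desk       3    201
fan        5    320
add column rating_minus_price = t['rating'] - t['price']:
      rating  price  rating_minus_price
item                                   
desk       3    201                -198
fan        5    320                -315
Finally, sum of column 'rating_minus_price' = -513.

-513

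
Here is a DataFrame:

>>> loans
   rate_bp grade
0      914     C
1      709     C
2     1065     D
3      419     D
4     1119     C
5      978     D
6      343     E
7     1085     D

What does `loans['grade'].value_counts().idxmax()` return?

value_counts of grade:
grade
D    4
C    3
E    1
Name: count, dtype: int64
The label with the largest value is D.

D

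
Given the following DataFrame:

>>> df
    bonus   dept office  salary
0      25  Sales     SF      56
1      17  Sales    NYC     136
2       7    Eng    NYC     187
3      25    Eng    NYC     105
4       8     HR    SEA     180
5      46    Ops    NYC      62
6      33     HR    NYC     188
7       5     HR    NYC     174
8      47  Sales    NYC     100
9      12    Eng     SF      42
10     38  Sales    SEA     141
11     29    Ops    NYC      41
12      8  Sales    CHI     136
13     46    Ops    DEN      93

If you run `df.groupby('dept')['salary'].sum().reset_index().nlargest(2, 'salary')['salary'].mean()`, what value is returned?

555.5

group by dept, sum of salary:
dept
Eng      334
HR       542
Ops      196
Sales    569
Name: salary, dtype: int64
reset_index():
    dept  salary
0    Eng     334
1     HR     542
2    Ops     196
3  Sales     569
take 2 rows with largest salary:
    dept  salary
3  Sales     569
1     HR     542
Taking the mean of column 'salary' gives 555.5.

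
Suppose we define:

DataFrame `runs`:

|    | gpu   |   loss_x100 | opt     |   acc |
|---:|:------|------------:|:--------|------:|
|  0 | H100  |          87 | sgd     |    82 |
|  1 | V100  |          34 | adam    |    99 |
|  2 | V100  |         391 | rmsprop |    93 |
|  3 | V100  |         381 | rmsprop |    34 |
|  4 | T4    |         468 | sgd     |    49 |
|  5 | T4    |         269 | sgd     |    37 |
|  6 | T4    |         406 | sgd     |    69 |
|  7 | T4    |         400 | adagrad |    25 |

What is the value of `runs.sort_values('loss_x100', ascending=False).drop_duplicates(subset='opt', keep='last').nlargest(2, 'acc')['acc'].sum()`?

181

sort by loss_x100 descending:
    gpu  loss_x100      opt  acc
4    T4        468      sgd   49
6    T4        406      sgd   69
7    T4        400  adagrad   25
2  V100        391  rmsprop   93
3  V100        381  rmsprop   34
5    T4        269      sgd   37
0  H100         87      sgd   82
1  V100         34     adam   99
drop duplicate opt (keep=last):
    gpu  loss_x100      opt  acc
7    T4        400  adagrad   25
3  V100        381  rmsprop   34
0  H100         87      sgd   82
1  V100         34     adam   99
take 2 rows with largest acc:
    gpu  loss_x100   opt  acc
1  V100         34  adam   99
0  H100         87   sgd   82
Hence 181.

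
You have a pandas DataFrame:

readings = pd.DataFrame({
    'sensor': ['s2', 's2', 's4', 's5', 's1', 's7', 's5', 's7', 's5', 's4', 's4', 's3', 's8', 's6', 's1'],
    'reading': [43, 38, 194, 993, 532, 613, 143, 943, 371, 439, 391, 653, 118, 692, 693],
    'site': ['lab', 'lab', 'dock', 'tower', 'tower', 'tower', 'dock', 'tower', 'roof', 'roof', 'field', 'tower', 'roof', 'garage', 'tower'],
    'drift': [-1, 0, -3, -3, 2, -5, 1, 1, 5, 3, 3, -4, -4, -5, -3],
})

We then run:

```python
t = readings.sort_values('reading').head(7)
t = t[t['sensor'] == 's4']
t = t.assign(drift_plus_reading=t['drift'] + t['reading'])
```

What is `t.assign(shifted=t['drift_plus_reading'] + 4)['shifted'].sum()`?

593

sort by reading:
   sensor  reading    site  drift
1      s2       38     lab      0
0      s2       43     lab     -1
12     s8      118    roof     -4
6      s5      143    dock      1
2      s4      194    dock     -3
8      s5      371    roof      5
10     s4      391   field      3
9      s4      439    roof      3
4      s1      532   tower      2
5      s7      613   tower     -5
11     s3      653   tower     -4
13     s6      692  garage     -5
14     s1      693   tower     -3
7      s7      943   tower      1
3      s5      993   tower     -3
take first 7 rows:
   sensor  reading   site  drift
1      s2       38    lab      0
0      s2       43    lab     -1
12     s8      118   roof     -4
6      s5      143   dock      1
2      s4      194   dock     -3
8      s5      371   roof      5
10     s4      391  field      3
filter rows where sensor == 's4':
   sensor  reading   site  drift
2      s4      194   dock     -3
10     s4      391  field      3
add column drift_plus_reading = t['drift'] + t['reading']:
   sensor  reading   site  drift  drift_plus_reading
2      s4      194   dock     -3                 191
10     s4      391  field      3                 394
add column shifted = t['drift_plus_reading'] + 4:
   sensor  reading   site  drift  drift_plus_reading  shifted
2      s4      194   dock     -3                 191      195
10     s4      391  field      3                 394      398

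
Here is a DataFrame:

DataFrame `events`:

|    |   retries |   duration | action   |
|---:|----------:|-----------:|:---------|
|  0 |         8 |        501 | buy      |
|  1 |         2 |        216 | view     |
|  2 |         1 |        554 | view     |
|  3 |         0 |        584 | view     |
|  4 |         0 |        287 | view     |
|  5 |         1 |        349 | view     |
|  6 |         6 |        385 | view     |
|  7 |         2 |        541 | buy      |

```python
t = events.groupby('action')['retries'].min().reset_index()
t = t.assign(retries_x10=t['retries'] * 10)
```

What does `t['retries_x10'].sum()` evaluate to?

group by action, min of retries:
action
buy     2
view    0
Name: retries, dtype: int64
reset_index():
  action  retries
0    buy        2
1   view        0
add column retries_x10 = t['retries'] * 10:
  action  retries  retries_x10
0    buy        2           20
1   view        0            0

20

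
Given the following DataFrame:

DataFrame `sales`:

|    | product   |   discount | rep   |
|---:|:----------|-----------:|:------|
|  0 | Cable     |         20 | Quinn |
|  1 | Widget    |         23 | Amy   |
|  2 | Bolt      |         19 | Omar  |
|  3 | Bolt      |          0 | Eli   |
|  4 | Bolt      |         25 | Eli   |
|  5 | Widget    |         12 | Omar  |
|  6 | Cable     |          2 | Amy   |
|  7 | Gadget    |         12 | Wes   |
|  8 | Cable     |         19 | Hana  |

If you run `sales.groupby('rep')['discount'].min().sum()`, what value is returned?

65

group by rep, min of discount:
rep
Amy       2
Eli       0
Hana     19
Omar     12
Quinn    20
Wes      12
Name: discount, dtype: int64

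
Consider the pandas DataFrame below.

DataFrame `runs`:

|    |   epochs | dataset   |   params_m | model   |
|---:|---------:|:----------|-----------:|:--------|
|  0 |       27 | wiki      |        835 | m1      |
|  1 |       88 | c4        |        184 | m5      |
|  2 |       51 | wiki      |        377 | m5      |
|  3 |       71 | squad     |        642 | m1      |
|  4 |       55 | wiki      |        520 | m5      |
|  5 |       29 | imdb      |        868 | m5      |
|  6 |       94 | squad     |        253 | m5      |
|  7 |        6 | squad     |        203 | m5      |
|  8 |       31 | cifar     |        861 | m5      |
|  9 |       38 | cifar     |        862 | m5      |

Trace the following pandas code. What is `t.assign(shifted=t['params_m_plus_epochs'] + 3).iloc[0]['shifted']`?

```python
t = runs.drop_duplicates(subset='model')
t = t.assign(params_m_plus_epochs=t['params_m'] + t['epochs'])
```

865

drop duplicate model (keep=first):
   epochs dataset  params_m model
0      27    wiki       835    m1
1      88      c4       184    m5
add column params_m_plus_epochs = t['params_m'] + t['epochs']:
   epochs dataset  params_m model  params_m_plus_epochs
0      27    wiki       835    m1                   862
1      88      c4       184    m5                   272
add column shifted = t['params_m_plus_epochs'] + 3:
   epochs dataset  params_m model  params_m_plus_epochs  shifted
0      27    wiki       835    m1                   862      865
1      88      c4       184    m5                   272      275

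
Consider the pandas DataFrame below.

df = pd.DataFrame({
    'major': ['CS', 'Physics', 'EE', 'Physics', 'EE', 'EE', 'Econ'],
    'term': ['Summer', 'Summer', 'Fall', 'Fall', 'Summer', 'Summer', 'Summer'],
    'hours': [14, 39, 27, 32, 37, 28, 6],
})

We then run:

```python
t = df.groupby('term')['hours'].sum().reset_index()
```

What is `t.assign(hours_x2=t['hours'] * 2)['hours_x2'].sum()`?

366

group by term, sum of hours:
term
Fall       59
Summer    124
Name: hours, dtype: int64
reset_index():
     term  hours
0    Fall     59
1  Summer    124
add column hours_x2 = t['hours'] * 2:
     term  hours  hours_x2
0    Fall     59       118
1  Summer    124       248
Taking the sum of column 'hours_x2' gives 366.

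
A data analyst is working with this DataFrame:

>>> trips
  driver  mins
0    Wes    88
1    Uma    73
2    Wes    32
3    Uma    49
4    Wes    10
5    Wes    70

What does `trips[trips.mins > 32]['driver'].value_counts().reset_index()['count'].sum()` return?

filter rows where mins > 32:
  driver  mins
0    Wes    88
1    Uma    73
3    Uma    49
5    Wes    70
value_counts of driver:
driver
Wes    2
Uma    2
Name: count, dtype: int64
reset_index():
  driver  count
0    Wes      2
1    Uma      2

4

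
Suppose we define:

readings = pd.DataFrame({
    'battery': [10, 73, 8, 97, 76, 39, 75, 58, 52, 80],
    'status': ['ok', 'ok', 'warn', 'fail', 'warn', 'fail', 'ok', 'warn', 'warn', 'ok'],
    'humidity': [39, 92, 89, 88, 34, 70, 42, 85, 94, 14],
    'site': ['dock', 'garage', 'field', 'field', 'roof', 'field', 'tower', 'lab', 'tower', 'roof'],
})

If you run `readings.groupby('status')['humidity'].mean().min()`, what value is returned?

group by status, mean of humidity:
status
fail    79.00
ok      46.75
warn    75.50
Name: humidity, dtype: float64

46.75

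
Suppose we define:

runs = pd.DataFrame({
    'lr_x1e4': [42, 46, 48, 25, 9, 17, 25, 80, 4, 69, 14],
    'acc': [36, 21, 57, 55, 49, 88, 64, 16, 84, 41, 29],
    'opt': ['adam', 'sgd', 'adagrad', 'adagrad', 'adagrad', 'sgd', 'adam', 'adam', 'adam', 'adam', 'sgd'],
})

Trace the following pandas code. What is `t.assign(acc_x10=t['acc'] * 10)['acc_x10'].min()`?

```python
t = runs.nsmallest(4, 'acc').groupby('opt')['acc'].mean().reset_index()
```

250.0

take 4 rows with smallest acc:
    lr_x1e4  acc   opt
7        80   16  adam
1        46   21   sgd
10       14   29   sgd
0        42   36  adam
group by opt, mean of acc:
opt
adam    26.0
sgd     25.0
Name: acc, dtype: float64
reset_index():
    opt   acc
0  adam  26.0
1   sgd  25.0
add column acc_x10 = t['acc'] * 10:
    opt   acc  acc_x10
0  adam  26.0    260.0
1   sgd  25.0    250.0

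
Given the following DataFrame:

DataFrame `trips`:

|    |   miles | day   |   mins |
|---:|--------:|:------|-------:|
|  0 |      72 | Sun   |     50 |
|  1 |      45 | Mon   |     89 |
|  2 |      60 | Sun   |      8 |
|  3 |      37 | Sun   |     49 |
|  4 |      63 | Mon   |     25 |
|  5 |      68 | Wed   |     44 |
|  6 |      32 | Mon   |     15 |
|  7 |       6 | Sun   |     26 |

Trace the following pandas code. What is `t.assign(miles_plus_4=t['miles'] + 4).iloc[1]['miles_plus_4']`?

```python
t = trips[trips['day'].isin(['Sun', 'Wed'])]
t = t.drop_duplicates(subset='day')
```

filter rows where day in ['Sun', 'Wed']:
   miles  day  mins
0     72  Sun    50
2     60  Sun     8
3     37  Sun    49
5     68  Wed    44
7      6  Sun    26
drop duplicate day (keep=first):
   miles  day  mins
0     72  Sun    50
5     68  Wed    44
add column miles_plus_4 = t['miles'] + 4:
   miles  day  mins  miles_plus_4
0     72  Sun    50            76
5     68  Wed    44            72
The value at position 1, column 'miles_plus_4' is 72.

72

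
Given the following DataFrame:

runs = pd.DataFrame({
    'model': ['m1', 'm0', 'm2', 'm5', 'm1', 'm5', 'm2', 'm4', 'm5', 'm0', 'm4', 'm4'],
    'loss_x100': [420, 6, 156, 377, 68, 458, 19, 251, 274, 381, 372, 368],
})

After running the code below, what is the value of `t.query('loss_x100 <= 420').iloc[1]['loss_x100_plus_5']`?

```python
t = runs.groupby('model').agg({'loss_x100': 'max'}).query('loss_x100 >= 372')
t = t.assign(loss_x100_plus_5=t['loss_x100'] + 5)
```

group by model, max of loss_x100:
       loss_x100
model           
m0           381
m1           420
m2           156
m4           372
m5           458
filter rows where loss_x100 >= 372:
       loss_x100
model           
m0           381
m1           420
m4           372
m5           458
add column loss_x100_plus_5 = t['loss_x100'] + 5:
       loss_x100  loss_x100_plus_5
model                             
m0           381               386
m1           420               425
m4           372               377
m5           458               463
filter rows where loss_x100 <= 420:
       loss_x100  loss_x100_plus_5
model                             
m0           381               386
m1           420               425
m4           372               377
Taking the value at position 1, column 'loss_x100_plus_5' gives 425.

425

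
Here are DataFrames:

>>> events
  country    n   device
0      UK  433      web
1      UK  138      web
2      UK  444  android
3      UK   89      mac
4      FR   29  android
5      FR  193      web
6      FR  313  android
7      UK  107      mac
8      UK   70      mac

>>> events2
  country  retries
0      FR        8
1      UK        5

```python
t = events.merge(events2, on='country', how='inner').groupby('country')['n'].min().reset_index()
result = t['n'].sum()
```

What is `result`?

99

merge on 'country' (how='inner') → 9 rows:
  country    n   device  retries
0      UK  433      web        5
1      UK  138      web        5
2      UK  444  android        5
3      UK   89      mac        5
4      FR   29  android        8
5      FR  193      web        8
6      FR  313  android        8
7      UK  107      mac        5
8      UK   70      mac        5
group by country, min of n:
country
FR    29
UK    70
Name: n, dtype: int64
reset_index():
  country   n
0      FR  29
1      UK  70
Taking the sum of column 'n' gives 99.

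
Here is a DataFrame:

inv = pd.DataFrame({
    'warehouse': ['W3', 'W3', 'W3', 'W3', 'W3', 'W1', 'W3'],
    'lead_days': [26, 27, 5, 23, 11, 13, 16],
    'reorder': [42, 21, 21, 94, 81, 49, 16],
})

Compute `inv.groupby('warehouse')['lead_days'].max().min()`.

group by warehouse, max of lead_days:
warehouse
W1    13
W3    27
Name: lead_days, dtype: int64

13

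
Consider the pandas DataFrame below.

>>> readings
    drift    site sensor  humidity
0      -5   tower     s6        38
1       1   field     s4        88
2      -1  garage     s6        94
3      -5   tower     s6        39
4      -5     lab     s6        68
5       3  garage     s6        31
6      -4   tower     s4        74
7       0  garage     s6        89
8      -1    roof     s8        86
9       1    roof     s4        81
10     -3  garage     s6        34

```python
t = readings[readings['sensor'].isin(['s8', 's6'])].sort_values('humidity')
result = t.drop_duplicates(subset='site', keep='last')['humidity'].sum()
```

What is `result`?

287

filter rows where sensor in ['s8', 's6']:
    drift    site sensor  humidity
0      -5   tower     s6        38
2      -1  garage     s6        94
3      -5   tower     s6        39
4      -5     lab     s6        68
5       3  garage     s6        31
7       0  garage     s6        89
8      -1    roof     s8        86
10     -3  garage     s6        34
sort by humidity:
    drift    site sensor  humidity
5       3  garage     s6        31
10     -3  garage     s6        34
0      -5   tower     s6        38
3      -5   tower     s6        39
4      -5     lab     s6        68
8      -1    roof     s8        86
7       0  garage     s6        89
2      -1  garage     s6        94
drop duplicate site (keep=last):
   drift    site sensor  humidity
3     -5   tower     s6        39
4     -5     lab     s6        68
8     -1    roof     s8        86
2     -1  garage     s6        94
Reading off the sum of column 'humidity', we get 287.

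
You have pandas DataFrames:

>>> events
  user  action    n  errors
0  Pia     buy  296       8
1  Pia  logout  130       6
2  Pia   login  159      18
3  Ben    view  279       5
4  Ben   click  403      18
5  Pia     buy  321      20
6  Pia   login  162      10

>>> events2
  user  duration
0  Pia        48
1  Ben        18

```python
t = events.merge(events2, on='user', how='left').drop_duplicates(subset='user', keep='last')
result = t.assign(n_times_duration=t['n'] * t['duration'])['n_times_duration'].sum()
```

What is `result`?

merge on 'user' (how='left') → 7 rows:
  user  action    n  errors  duration
0  Pia     buy  296       8        48
1  Pia  logout  130       6        48
2  Pia   login  159      18        48
3  Ben    view  279       5        18
4  Ben   click  403      18        18
5  Pia     buy  321      20        48
6  Pia   login  162      10        48
drop duplicate user (keep=last):
  user action    n  errors  duration
4  Ben  click  403      18        18
6  Pia  login  162      10        48
add column n_times_duration = t['n'] * t['duration']:
  user action    n  errors  duration  n_times_duration
4  Ben  click  403      18        18              7254
6  Pia  login  162      10        48              7776
Hence 15030.

15030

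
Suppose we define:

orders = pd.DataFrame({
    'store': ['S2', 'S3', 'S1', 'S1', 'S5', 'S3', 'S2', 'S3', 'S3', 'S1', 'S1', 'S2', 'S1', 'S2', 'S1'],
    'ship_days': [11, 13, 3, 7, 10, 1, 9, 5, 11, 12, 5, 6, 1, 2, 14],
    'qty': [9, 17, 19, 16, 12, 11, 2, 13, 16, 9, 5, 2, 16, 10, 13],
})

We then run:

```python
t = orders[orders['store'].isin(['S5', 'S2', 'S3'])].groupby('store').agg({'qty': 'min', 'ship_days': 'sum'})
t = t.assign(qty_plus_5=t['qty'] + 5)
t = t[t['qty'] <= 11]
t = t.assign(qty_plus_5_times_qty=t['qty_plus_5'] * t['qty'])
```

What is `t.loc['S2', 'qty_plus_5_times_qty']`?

filter rows where store in ['S5', 'S2', 'S3']:
   store  ship_days  qty
0     S2         11    9
1     S3         13   17
4     S5         10   12
5     S3          1   11
6     S2          9    2
7     S3          5   13
8     S3         11   16
11    S2          6    2
13    S2          2   10
group by store: min(qty), sum(ship_days):
       qty  ship_days
store                
S2       2         28
S3      11         30
S5      12         10
add column qty_plus_5 = t['qty'] + 5:
       qty  ship_days  qty_plus_5
store                            
S2       2         28           7
S3      11         30          16
S5      12         10          17
filter rows where qty <= 11:
       qty  ship_days  qty_plus_5
store                            
S2       2         28           7
S3      11         30          16
add column qty_plus_5_times_qty = t['qty_plus_5'] * t['qty']:
       qty  ship_days  qty_plus_5  qty_plus_5_times_qty
store                                                  
S2       2         28           7                    14
S3      11         30          16                   176
The value at row 'S2', column 'qty_plus_5_times_qty' is 14.

14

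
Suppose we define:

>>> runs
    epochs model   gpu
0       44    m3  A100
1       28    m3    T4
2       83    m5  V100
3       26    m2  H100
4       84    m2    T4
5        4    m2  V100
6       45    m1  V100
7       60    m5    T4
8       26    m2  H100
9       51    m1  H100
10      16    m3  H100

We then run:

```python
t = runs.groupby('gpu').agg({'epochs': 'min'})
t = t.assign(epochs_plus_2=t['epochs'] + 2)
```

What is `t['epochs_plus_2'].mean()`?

25.0

group by gpu, min of epochs:
      epochs
gpu         
A100      44
H100      16
T4        28
V100       4
add column epochs_plus_2 = t['epochs'] + 2:
      epochs  epochs_plus_2
gpu                        
A100      44             46
H100      16             18
T4        28             30
V100       4              6
Taking the mean of column 'epochs_plus_2' gives 25.0.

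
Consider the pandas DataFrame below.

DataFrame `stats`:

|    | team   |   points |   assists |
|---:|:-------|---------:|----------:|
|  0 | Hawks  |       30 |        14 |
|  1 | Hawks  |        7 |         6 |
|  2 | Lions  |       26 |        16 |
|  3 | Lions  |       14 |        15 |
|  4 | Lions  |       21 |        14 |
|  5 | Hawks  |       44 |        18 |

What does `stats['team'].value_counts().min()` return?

3

value_counts of team:
team
Hawks    3
Lions    3
Name: count, dtype: int64
Hence 3.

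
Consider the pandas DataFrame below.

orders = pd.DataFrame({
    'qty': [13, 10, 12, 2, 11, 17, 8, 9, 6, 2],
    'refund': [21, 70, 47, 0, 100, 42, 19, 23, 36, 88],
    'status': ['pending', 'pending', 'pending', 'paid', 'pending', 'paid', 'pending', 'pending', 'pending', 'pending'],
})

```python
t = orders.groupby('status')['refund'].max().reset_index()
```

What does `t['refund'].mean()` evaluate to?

71.0

group by status, max of refund:
status
paid        42
pending    100
Name: refund, dtype: int64
reset_index():
    status  refund
0     paid      42
1  pending     100
mean of column 'refund' → 71.0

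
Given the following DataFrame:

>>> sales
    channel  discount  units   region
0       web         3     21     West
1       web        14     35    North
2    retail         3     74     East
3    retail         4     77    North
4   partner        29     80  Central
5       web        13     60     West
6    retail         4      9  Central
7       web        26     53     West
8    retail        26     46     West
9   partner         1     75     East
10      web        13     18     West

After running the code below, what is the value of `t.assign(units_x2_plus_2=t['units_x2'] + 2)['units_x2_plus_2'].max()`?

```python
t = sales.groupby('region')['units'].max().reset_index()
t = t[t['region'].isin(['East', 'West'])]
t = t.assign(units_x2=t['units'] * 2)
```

152

group by region, max of units:
region
Central    80
East       75
North      77
West       60
Name: units, dtype: int64
reset_index():
    region  units
0  Central     80
1     East     75
2    North     77
3     West     60
filter rows where region in ['East', 'West']:
  region  units
1   East     75
3   West     60
add column units_x2 = t['units'] * 2:
  region  units  units_x2
1   East     75       150
3   West     60       120
add column units_x2_plus_2 = t['units_x2'] + 2:
  region  units  units_x2  units_x2_plus_2
1   East     75       150              152
3   West     60       120              122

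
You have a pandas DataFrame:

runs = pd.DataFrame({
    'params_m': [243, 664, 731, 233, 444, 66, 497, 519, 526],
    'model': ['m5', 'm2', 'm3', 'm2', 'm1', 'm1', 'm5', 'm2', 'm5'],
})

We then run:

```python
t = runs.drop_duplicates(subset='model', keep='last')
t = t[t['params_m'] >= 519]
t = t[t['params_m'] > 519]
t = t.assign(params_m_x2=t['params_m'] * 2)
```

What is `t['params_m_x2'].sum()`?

drop duplicate model (keep=last):
   params_m model
2       731    m3
5        66    m1
7       519    m2
8       526    m5
filter rows where params_m >= 519:
   params_m model
2       731    m3
7       519    m2
8       526    m5
filter rows where params_m > 519:
   params_m model
2       731    m3
8       526    m5
add column params_m_x2 = t['params_m'] * 2:
   params_m model  params_m_x2
2       731    m3         1462
8       526    m5         1052
So sum() = 2514.

2514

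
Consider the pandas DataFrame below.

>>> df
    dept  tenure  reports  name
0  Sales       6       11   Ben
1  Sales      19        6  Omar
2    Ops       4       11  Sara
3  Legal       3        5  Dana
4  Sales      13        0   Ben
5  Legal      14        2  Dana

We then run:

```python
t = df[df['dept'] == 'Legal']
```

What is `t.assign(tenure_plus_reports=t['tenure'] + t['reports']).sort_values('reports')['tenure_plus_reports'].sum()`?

24

filter rows where dept == 'Legal':
    dept  tenure  reports  name
3  Legal       3        5  Dana
5  Legal      14        2  Dana
add column tenure_plus_reports = t['tenure'] + t['reports']:
    dept  tenure  reports  name  tenure_plus_reports
3  Legal       3        5  Dana                    8
5  Legal      14        2  Dana                   16
sort by reports:
    dept  tenure  reports  name  tenure_plus_reports
5  Legal      14        2  Dana                   16
3  Legal       3        5  Dana                    8
Hence 24.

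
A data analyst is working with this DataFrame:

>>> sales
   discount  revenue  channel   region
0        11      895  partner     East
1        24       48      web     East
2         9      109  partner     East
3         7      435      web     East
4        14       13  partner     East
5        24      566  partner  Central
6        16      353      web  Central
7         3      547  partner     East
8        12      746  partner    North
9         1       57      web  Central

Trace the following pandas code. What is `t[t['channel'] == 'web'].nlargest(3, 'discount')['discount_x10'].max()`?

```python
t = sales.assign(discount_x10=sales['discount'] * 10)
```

add column discount_x10 = sales['discount'] * 10:
   discount  revenue  channel   region  discount_x10
0        11      895  partner     East           110
1        24       48      web     East           240
2         9      109  partner     East            90
3         7      435      web     East            70
4        14       13  partner     East           140
5        24      566  partner  Central           240
6        16      353      web  Central           160
7         3      547  partner     East            30
8        12      746  partner    North           120
9         1       57      web  Central            10
filter rows where channel == 'web':
   discount  revenue channel   region  discount_x10
1        24       48     web     East           240
3         7      435     web     East            70
6        16      353     web  Central           160
9         1       57     web  Central            10
take 3 rows with largest discount:
   discount  revenue channel   region  discount_x10
1        24       48     web     East           240
6        16      353     web  Central           160
3         7      435     web     East            70
So max() = 240.

240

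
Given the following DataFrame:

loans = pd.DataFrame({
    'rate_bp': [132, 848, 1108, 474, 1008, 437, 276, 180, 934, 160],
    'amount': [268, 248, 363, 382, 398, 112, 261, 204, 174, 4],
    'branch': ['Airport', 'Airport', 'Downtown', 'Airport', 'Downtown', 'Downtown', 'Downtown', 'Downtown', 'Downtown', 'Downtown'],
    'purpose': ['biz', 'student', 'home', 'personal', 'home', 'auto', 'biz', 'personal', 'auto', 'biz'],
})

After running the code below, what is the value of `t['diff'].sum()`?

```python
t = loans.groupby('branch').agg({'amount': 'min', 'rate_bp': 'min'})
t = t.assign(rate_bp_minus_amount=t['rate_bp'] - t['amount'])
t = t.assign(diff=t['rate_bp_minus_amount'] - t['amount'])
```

-212

group by branch: min(amount), min(rate_bp):
          amount  rate_bp
branch                   
Airport      248      132
Downtown       4      160
add column rate_bp_minus_amount = t['rate_bp'] - t['amount']:
          amount  rate_bp  rate_bp_minus_amount
branch                                         
Airport      248      132                  -116
Downtown       4      160                   156
add column diff = t['rate_bp_minus_amount'] - t['amount']:
          amount  rate_bp  rate_bp_minus_amount  diff
branch                                               
Airport      248      132                  -116  -364
Downtown       4      160                   156   152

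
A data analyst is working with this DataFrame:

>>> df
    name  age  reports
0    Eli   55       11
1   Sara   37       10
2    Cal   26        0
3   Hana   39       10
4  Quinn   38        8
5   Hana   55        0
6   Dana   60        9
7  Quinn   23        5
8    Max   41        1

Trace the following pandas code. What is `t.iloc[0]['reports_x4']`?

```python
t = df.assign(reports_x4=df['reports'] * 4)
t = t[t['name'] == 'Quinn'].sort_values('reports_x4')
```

add column reports_x4 = df['reports'] * 4:
    name  age  reports  reports_x4
0    Eli   55       11          44
1   Sara   37       10          40
2    Cal   26        0           0
3   Hana   39       10          40
4  Quinn   38        8          32
5   Hana   55        0           0
6   Dana   60        9          36
7  Quinn   23        5          20
8    Max   41        1           4
filter rows where name == 'Quinn':
    name  age  reports  reports_x4
4  Quinn   38        8          32
7  Quinn   23        5          20
sort by reports_x4:
    name  age  reports  reports_x4
7  Quinn   23        5          20
4  Quinn   38        8          32
Taking the value at position 0, column 'reports_x4' gives 20.

20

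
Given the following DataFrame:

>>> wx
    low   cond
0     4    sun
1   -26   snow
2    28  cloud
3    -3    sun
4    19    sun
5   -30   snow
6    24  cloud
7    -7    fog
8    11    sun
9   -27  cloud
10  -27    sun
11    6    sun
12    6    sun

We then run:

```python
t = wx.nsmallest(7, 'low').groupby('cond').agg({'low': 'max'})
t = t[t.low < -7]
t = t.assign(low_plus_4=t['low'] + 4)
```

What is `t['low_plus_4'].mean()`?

-22.5

take 7 rows with smallest low:
    low   cond
5   -30   snow
9   -27  cloud
10  -27    sun
1   -26   snow
7    -7    fog
3    -3    sun
0     4    sun
group by cond, max of low:
       low
cond      
cloud  -27
fog     -7
snow   -26
sun      4
filter rows where low < -7:
       low
cond      
cloud  -27
snow   -26
add column low_plus_4 = t['low'] + 4:
       low  low_plus_4
cond                  
cloud  -27         -23
snow   -26         -22
Taking the mean of column 'low_plus_4' gives -22.5.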